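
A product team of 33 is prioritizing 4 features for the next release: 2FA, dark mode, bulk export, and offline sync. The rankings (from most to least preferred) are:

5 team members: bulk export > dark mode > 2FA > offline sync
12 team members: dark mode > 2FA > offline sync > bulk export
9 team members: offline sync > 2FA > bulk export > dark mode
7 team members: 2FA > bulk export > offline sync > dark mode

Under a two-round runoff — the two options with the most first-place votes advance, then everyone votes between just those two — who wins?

Round 1 first-place votes: 2FA 7, dark mode 12, bulk export 5, offline sync 9.
dark mode and offline sync advance.
Runoff: dark mode is preferred to offline sync by 17 voters; offline sync by 16.
dark mode wins the runoff.

dark mode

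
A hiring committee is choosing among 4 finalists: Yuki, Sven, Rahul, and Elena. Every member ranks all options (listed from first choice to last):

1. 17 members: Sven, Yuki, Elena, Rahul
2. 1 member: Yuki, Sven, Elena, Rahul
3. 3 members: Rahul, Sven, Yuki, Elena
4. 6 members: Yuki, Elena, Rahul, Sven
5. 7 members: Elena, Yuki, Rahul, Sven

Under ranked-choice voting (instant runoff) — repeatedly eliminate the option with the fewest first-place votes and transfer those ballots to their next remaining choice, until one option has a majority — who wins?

Sven

Round 1: Yuki 7, Sven 17, Rahul 3, Elena 7. Eliminate Rahul.
Round 2: Yuki 7, Sven 20, Elena 7. Sven has a majority.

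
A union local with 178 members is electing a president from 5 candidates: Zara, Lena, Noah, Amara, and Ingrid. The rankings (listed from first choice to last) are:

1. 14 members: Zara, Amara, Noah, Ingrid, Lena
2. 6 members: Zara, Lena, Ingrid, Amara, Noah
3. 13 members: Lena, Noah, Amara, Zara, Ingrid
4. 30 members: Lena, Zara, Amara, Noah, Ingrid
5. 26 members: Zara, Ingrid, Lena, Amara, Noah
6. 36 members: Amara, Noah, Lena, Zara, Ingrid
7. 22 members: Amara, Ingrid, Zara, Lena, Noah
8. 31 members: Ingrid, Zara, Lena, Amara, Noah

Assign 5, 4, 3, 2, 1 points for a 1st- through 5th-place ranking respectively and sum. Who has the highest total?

Zara

Zara: 14·5 + 6·5 + 13·2 + 30·4 + 26·5 + 36·2 + 22·3 + 31·4 = 638
Lena: 14·1 + 6·4 + 13·5 + 30·5 + 26·3 + 36·3 + 22·2 + 31·3 = 576
Noah: 14·3 + 6·1 + 13·4 + 30·2 + 26·1 + 36·4 + 22·1 + 31·1 = 383
Amara: 14·4 + 6·2 + 13·3 + 30·3 + 26·2 + 36·5 + 22·5 + 31·2 = 601
Ingrid: 14·2 + 6·3 + 13·1 + 30·1 + 26·4 + 36·1 + 22·4 + 31·5 = 472
Zara has the highest Borda score (638).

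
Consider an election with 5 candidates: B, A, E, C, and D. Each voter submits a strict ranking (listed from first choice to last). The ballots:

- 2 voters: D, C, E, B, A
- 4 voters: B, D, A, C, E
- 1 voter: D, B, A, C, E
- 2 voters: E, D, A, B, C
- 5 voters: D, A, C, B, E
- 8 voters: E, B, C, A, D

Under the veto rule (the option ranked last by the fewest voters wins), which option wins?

B

Last-place votes: B 0, A 2, E 10, C 2, D 8.
B is ranked last by the fewest voters, so B wins.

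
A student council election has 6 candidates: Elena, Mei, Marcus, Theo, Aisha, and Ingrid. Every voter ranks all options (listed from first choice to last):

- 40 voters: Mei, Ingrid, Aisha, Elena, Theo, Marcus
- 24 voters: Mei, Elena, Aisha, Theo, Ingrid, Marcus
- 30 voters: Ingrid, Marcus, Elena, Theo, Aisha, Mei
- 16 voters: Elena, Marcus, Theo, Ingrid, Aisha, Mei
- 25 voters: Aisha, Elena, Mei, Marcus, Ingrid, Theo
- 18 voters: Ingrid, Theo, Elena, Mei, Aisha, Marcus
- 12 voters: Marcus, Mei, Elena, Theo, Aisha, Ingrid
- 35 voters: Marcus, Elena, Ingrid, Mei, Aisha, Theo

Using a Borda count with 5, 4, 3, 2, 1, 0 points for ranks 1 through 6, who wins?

Elena

Elena: 40·2 + 24·4 + 30·3 + 16·5 + 25·4 + 18·3 + 12·3 + 35·4 = 676
Mei: 40·5 + 24·5 + 30·0 + 16·0 + 25·3 + 18·2 + 12·4 + 35·2 = 549
Marcus: 40·0 + 24·0 + 30·4 + 16·4 + 25·2 + 18·0 + 12·5 + 35·5 = 469
Theo: 40·1 + 24·2 + 30·2 + 16·3 + 25·0 + 18·4 + 12·2 + 35·0 = 292
Aisha: 40·3 + 24·3 + 30·1 + 16·1 + 25·5 + 18·1 + 12·1 + 35·1 = 428
Ingrid: 40·4 + 24·1 + 30·5 + 16·2 + 25·1 + 18·5 + 12·0 + 35·3 = 586
Elena has the highest Borda score (676).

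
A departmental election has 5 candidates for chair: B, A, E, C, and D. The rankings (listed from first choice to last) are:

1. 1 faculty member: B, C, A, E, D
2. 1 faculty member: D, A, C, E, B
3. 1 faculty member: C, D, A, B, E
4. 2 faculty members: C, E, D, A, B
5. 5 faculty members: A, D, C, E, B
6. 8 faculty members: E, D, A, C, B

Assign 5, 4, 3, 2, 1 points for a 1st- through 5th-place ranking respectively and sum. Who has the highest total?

B: 1·5 + 1·1 + 1·2 + 2·1 + 5·1 + 8·1 = 23
A: 1·3 + 1·4 + 1·3 + 2·2 + 5·5 + 8·3 = 63
E: 1·2 + 1·2 + 1·1 + 2·4 + 5·2 + 8·5 = 63
C: 1·4 + 1·3 + 1·5 + 2·5 + 5·3 + 8·2 = 53
D: 1·1 + 1·5 + 1·4 + 2·3 + 5·4 + 8·4 = 68
D has the highest Borda score (68).

D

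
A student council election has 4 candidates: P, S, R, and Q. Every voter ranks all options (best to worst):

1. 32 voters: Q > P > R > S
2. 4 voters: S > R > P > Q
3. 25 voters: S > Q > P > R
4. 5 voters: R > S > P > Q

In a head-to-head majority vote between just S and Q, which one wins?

S

Voters preferring S to Q: 34; preferring Q to S: 32.
S wins the head-to-head.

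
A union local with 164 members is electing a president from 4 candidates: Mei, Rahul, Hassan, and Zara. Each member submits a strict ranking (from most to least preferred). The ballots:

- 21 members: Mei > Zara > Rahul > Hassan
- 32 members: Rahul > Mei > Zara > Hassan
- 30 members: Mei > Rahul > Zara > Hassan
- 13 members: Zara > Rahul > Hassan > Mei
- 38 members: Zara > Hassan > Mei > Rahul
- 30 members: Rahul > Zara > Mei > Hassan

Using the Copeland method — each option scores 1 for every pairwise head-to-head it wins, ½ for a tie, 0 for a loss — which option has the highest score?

Mei: beats Rahul, Hassan, and Zara → score 3.
Rahul: beats Hassan and Zara; loses to Mei → score 2.
Hassan: loses to Mei, Rahul, and Zara → score 0.
Zara: beats Hassan; loses to Mei and Rahul → score 1.
Mei has the best pairwise record.

Mei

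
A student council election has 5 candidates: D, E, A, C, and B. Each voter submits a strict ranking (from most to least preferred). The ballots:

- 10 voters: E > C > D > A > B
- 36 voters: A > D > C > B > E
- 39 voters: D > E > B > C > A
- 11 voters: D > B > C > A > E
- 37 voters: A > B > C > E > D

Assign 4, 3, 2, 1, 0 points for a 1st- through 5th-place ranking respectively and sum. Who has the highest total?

D: 10·2 + 36·3 + 39·4 + 11·4 + 37·0 = 328
E: 10·4 + 36·0 + 39·3 + 11·0 + 37·1 = 194
A: 10·1 + 36·4 + 39·0 + 11·1 + 37·4 = 313
C: 10·3 + 36·2 + 39·1 + 11·2 + 37·2 = 237
B: 10·0 + 36·1 + 39·2 + 11·3 + 37·3 = 258
D has the highest Borda score (328).

D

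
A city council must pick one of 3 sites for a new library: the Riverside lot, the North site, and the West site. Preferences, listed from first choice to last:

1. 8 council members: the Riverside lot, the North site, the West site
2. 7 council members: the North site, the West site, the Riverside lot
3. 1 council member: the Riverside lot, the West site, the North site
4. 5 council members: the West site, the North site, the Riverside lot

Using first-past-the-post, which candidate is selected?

the Riverside lot

First-place votes: the Riverside lot 9, the North site 7, the West site 5.
the Riverside lot has the most first-place votes.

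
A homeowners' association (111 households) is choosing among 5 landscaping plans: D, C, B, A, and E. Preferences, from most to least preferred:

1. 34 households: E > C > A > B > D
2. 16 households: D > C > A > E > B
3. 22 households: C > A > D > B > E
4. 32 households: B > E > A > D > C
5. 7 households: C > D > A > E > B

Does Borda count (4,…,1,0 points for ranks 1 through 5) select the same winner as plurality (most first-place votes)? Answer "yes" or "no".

Borda — scores: D 161, C 266, B 184, A 244, E 255. Winner: C.
Plurality — first-place votes: D 16, C 29, B 32, A 0, E 34. Winner: E.
The two methods disagree.

no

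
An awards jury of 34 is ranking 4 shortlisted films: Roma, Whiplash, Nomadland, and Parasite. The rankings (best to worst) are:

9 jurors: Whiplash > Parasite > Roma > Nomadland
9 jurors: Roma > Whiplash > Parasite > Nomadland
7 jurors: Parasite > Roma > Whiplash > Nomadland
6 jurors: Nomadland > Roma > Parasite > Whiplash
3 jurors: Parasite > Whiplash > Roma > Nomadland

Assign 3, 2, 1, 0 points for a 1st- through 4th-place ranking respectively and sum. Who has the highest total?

Roma: 9·1 + 9·3 + 7·2 + 6·2 + 3·1 = 65
Whiplash: 9·3 + 9·2 + 7·1 + 6·0 + 3·2 = 58
Nomadland: 9·0 + 9·0 + 7·0 + 6·3 + 3·0 = 18
Parasite: 9·2 + 9·1 + 7·3 + 6·1 + 3·3 = 63
Roma has the highest Borda score (65).

Roma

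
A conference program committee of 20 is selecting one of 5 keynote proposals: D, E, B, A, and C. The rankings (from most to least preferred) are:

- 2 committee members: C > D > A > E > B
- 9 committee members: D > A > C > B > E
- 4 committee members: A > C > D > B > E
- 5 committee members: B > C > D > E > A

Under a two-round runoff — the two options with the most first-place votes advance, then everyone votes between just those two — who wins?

Round 1 first-place votes: D 9, E 0, B 5, A 4, C 2.
D and B advance.
Runoff: D is preferred to B by 15 voters; B by 5.
D wins the runoff.

D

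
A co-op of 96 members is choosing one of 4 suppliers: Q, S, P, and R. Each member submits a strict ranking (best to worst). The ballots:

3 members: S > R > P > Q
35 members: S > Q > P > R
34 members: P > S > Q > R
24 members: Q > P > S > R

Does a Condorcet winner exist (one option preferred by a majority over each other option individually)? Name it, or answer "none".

none

Checking pairwise contests:
S beats Q 72–24.
P beats S 58–38.
Q beats P 59–37.
Q beats R 93–3.
Every option loses at least one head-to-head, so there is no Condorcet winner.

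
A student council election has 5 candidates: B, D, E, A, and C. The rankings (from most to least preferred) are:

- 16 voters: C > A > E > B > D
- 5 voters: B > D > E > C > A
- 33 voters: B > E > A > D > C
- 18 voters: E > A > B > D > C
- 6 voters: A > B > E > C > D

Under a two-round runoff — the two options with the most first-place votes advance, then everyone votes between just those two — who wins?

B

Round 1 first-place votes: B 38, D 0, E 18, A 6, C 16.
B and E advance.
Runoff: B is preferred to E by 44 voters; E by 34.
B wins the runoff.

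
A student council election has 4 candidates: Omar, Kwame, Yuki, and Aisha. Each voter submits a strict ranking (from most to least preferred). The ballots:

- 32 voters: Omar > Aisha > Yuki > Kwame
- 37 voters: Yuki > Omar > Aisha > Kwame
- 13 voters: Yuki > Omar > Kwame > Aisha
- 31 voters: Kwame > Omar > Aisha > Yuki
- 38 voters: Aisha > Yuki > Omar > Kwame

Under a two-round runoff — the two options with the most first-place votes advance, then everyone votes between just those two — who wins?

Aisha

Round 1 first-place votes: Omar 32, Kwame 31, Yuki 50, Aisha 38.
Yuki and Aisha advance.
Runoff: Yuki is preferred to Aisha by 50 voters; Aisha by 101.
Aisha wins the runoff.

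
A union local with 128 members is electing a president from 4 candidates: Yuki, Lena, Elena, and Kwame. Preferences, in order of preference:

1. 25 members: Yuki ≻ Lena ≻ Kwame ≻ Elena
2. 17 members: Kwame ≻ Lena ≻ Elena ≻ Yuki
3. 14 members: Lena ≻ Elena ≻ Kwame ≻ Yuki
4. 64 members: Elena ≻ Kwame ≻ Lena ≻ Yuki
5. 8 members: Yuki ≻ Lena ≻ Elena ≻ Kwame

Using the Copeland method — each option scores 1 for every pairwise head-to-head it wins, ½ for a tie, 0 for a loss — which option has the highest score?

Elena

Yuki: loses to Lena, Elena, and Kwame → score 0.
Lena: beats Yuki; ties Elena; loses to Kwame → score 1.5.
Elena: beats Yuki and Kwame; ties Lena → score 2.5.
Kwame: beats Yuki and Lena; loses to Elena → score 2.
Elena has the best pairwise record.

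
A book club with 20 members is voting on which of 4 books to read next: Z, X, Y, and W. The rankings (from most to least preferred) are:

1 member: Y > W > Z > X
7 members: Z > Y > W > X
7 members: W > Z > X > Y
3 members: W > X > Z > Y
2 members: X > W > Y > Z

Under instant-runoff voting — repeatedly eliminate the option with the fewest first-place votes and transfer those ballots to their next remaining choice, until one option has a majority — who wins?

W

Round 1: Z 7, X 2, Y 1, W 10. Eliminate Y.
Round 2: Z 7, X 2, W 11. W has a majority.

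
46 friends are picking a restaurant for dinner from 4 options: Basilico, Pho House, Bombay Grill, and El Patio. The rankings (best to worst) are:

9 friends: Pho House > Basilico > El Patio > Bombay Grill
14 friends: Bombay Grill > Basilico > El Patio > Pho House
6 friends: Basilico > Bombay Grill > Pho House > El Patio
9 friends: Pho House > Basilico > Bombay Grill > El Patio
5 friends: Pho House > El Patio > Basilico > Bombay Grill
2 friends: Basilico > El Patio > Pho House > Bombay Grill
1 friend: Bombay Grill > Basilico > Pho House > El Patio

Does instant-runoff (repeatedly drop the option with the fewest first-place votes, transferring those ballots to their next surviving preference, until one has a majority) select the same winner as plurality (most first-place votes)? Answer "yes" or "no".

Instant-runoff — R1 Basilico 8, Pho House 23, Bombay Grill 15, El Patio 0 (El Patio out); R2 Basilico 8, Pho House 23, Bombay Grill 15 (Basilico out); R3 Pho House 25, Bombay Grill 21 (Pho House winner). Winner: Pho House.
Plurality — first-place votes: Basilico 8, Pho House 23, Bombay Grill 15, El Patio 0. Winner: Pho House.
The two methods agree.

yes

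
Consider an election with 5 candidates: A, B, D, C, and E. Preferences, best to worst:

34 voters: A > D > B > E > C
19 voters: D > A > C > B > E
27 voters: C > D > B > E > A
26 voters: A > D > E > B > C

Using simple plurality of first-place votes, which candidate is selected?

A

First-place votes: A 60, B 0, D 19, C 27, E 0.
A has the most first-place votes.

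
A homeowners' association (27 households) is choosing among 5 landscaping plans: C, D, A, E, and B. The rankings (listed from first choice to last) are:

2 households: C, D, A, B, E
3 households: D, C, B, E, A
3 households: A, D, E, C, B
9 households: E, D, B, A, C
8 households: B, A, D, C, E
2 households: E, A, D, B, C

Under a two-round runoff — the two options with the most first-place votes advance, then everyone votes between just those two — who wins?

E

Round 1 first-place votes: C 2, D 3, A 3, E 11, B 8.
E and B advance.
Runoff: E is preferred to B by 14 voters; B by 13.
E wins the runoff.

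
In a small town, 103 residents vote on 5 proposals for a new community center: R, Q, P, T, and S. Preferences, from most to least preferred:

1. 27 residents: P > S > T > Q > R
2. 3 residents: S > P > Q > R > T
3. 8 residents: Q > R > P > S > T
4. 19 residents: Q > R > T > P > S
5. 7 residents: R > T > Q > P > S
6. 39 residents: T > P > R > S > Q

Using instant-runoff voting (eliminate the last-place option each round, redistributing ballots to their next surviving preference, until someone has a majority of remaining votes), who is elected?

Round 1: R 7, Q 27, P 27, T 39, S 3. Eliminate S.
Round 2: R 7, Q 27, P 30, T 39. Eliminate R.
Round 3: Q 27, P 30, T 46. Eliminate Q.
Round 4: P 38, T 65. T has a majority.

T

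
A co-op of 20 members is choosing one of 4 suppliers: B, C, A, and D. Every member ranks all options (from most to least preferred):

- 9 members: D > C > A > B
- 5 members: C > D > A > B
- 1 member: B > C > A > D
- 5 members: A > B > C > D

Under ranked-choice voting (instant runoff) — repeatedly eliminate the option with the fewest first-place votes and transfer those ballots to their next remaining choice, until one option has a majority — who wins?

Round 1: B 1, C 5, A 5, D 9. Eliminate B.
Round 2: C 6, A 5, D 9. Eliminate A.
Round 3: C 11, D 9. C has a majority.

C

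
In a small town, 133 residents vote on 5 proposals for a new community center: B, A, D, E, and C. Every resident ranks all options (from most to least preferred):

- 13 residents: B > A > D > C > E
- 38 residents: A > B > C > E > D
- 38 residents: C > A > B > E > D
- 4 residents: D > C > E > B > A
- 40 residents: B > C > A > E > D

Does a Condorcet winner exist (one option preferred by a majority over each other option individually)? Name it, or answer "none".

none

Checking pairwise contests:
A beats B 76–57.
C beats A 82–51.
B beats D 129–4.
B beats E 129–4.
B beats C 91–42.
Every option loses at least one head-to-head, so there is no Condorcet winner.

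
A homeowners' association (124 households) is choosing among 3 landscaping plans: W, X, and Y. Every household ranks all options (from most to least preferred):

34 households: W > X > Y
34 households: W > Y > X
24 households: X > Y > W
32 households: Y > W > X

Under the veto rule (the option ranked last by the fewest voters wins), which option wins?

W

Last-place votes: W 24, X 66, Y 34.
W is ranked last by the fewest voters, so W wins.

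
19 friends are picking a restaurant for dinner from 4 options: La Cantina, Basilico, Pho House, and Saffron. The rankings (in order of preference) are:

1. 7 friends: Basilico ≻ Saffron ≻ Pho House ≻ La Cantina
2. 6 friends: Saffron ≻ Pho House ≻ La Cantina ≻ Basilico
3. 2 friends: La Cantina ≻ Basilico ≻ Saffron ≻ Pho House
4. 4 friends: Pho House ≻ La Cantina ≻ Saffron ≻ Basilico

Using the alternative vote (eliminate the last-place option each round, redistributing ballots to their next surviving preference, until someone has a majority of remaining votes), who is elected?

Saffron

Round 1: La Cantina 2, Basilico 7, Pho House 4, Saffron 6. Eliminate La Cantina.
Round 2: Basilico 9, Pho House 4, Saffron 6. Eliminate Pho House.
Round 3: Basilico 9, Saffron 10. Saffron has a majority.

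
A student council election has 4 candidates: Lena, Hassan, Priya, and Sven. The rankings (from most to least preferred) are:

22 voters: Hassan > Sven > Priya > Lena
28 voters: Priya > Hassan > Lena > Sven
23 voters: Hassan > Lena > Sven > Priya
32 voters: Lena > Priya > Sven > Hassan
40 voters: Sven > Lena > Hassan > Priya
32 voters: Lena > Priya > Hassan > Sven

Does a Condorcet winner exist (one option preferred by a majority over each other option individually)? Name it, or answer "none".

Lena vs Hassan: 104–73 for Lena.
Lena vs Priya: 127–50 for Lena.
Lena vs Sven: 115–62 for Lena.
Lena beats every other option head-to-head.

Lena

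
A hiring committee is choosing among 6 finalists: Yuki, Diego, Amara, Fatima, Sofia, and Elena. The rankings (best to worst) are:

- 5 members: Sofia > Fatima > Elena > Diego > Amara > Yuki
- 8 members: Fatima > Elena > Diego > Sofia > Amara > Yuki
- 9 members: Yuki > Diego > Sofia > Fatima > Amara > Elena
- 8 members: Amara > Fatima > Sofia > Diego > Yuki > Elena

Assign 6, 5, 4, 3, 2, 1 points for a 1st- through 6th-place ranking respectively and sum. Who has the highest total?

Yuki: 5·1 + 8·1 + 9·6 + 8·2 = 83
Diego: 5·3 + 8·4 + 9·5 + 8·3 = 116
Amara: 5·2 + 8·2 + 9·2 + 8·6 = 92
Fatima: 5·5 + 8·6 + 9·3 + 8·5 = 140
Sofia: 5·6 + 8·3 + 9·4 + 8·4 = 122
Elena: 5·4 + 8·5 + 9·1 + 8·1 = 77
Fatima has the highest Borda score (140).

Fatima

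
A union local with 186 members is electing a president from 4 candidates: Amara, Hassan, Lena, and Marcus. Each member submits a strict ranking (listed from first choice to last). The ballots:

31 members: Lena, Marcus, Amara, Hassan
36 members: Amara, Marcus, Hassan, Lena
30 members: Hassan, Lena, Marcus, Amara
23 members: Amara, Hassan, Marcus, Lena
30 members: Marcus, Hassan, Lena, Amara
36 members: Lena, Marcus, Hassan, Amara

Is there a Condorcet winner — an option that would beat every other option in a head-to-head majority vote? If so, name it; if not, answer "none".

Checking pairwise contests:
Hassan beats Amara 96–90.
Marcus beats Hassan 133–53.
Hassan beats Lena 119–67.
Lena beats Marcus 97–89.
Every option loses at least one head-to-head, so there is no Condorcet winner.

none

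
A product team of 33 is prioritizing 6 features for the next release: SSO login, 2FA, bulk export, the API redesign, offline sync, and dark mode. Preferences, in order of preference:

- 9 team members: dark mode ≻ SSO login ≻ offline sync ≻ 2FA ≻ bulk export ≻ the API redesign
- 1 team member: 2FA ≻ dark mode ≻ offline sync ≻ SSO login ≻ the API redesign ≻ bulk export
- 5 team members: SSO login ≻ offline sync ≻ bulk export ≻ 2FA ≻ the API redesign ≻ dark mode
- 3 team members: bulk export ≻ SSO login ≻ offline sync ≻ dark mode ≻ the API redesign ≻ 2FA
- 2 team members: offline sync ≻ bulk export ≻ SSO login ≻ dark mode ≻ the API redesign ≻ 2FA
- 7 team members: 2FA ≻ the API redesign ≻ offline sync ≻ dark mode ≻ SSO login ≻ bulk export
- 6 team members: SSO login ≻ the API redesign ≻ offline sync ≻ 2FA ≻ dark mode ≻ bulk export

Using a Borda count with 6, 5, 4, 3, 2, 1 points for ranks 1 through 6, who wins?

SSO login

SSO login: 9·5 + 1·3 + 5·6 + 3·5 + 2·4 + 7·2 + 6·6 = 151
2FA: 9·3 + 1·6 + 5·3 + 3·1 + 2·1 + 7·6 + 6·3 = 113
bulk export: 9·2 + 1·1 + 5·4 + 3·6 + 2·5 + 7·1 + 6·1 = 80
the API redesign: 9·1 + 1·2 + 5·2 + 3·2 + 2·2 + 7·5 + 6·5 = 96
offline sync: 9·4 + 1·4 + 5·5 + 3·4 + 2·6 + 7·4 + 6·4 = 141
dark mode: 9·6 + 1·5 + 5·1 + 3·3 + 2·3 + 7·3 + 6·2 = 112
SSO login has the highest Borda score (151).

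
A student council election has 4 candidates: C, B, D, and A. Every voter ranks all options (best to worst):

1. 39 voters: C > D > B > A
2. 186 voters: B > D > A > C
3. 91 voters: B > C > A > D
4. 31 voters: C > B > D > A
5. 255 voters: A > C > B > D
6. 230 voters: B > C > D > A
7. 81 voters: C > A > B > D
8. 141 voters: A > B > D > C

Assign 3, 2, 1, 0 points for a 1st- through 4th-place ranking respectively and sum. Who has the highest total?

C: 39·3 + 186·0 + 91·2 + 31·3 + 255·2 + 230·2 + 81·3 + 141·0 = 1605
B: 39·1 + 186·3 + 91·3 + 31·2 + 255·1 + 230·3 + 81·1 + 141·2 = 2240
D: 39·2 + 186·2 + 91·0 + 31·1 + 255·0 + 230·1 + 81·0 + 141·1 = 852
A: 39·0 + 186·1 + 91·1 + 31·0 + 255·3 + 230·0 + 81·2 + 141·3 = 1627
B has the highest Borda score (2240).

B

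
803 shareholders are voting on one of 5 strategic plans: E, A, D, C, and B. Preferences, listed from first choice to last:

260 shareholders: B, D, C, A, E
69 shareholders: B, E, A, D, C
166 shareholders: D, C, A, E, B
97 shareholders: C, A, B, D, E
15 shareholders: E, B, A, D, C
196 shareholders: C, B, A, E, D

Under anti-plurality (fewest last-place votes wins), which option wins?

A

Last-place votes: E 357, A 0, D 196, C 84, B 166.
A is ranked last by the fewest voters, so A wins.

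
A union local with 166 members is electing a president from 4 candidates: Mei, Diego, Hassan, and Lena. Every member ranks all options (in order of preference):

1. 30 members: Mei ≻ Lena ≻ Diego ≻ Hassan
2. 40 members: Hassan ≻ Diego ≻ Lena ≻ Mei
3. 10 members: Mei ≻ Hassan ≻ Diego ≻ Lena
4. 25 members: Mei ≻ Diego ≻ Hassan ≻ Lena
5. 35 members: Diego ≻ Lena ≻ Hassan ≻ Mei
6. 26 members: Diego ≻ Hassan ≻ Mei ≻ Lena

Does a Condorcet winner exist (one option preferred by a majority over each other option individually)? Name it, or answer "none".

Diego

Diego vs Mei: 101–65 for Diego.
Diego vs Hassan: 116–50 for Diego.
Diego vs Lena: 136–30 for Diego.
Diego beats every other option head-to-head.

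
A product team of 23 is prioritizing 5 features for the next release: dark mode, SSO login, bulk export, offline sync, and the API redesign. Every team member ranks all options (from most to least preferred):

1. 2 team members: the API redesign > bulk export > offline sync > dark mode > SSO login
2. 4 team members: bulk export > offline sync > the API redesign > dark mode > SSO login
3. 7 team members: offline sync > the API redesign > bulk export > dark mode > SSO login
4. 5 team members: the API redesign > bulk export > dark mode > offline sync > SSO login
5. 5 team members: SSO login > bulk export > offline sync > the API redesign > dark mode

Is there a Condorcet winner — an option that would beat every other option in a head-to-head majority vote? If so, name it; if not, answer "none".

Checking pairwise contests:
bulk export beats dark mode 23–0.
dark mode beats SSO login 18–5.
the API redesign beats bulk export 14–9.
bulk export beats offline sync 16–7.
offline sync beats the API redesign 16–7.
Every option loses at least one head-to-head, so there is no Condorcet winner.

none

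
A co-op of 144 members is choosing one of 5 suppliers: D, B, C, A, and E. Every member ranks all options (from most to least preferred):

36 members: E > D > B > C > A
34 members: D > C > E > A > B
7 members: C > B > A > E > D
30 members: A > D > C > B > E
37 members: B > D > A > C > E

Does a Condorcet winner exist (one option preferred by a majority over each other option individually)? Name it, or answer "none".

D

D vs B: 100–44 for D.
D vs C: 137–7 for D.
D vs A: 107–37 for D.
D vs E: 101–43 for D.
D beats every other option head-to-head.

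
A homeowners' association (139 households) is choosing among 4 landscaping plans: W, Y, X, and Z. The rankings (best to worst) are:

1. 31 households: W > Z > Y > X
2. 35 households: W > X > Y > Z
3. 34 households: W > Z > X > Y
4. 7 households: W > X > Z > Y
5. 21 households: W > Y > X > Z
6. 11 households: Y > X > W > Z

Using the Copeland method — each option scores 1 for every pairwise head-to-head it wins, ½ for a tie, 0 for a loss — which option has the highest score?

W

W: beats Y, X, and Z → score 3.
Y: loses to W, X, and Z → score 0.
X: beats Y and Z; loses to W → score 2.
Z: beats Y; loses to W and X → score 1.
W has the best pairwise record.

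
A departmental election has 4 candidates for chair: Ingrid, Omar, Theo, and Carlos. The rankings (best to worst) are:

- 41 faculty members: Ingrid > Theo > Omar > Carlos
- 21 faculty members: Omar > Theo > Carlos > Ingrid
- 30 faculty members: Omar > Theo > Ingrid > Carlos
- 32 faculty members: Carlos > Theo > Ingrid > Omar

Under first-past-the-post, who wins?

First-place votes: Ingrid 41, Omar 51, Theo 0, Carlos 32.
Omar has the most first-place votes.

Omar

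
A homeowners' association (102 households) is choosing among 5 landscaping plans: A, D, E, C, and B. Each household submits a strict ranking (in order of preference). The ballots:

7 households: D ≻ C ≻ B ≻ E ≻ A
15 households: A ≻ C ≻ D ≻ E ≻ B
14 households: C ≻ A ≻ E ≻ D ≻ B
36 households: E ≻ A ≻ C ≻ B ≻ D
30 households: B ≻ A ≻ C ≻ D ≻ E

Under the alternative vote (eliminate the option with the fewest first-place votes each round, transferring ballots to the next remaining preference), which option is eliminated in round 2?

Round 1: A 15, D 7, E 36, C 14, B 30. Eliminate D.
Round 2: A 15, E 36, C 21, B 30. Eliminate A.

A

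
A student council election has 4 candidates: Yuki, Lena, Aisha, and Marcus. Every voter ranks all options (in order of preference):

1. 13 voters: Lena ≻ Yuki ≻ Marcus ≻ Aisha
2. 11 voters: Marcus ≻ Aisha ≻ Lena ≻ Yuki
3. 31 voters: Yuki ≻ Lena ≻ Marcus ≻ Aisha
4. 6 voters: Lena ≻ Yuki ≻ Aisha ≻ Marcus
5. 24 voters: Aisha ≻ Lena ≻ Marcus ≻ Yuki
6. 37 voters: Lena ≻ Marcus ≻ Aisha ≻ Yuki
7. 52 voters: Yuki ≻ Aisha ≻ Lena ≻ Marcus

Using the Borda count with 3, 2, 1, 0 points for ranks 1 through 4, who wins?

Yuki: 13·2 + 11·0 + 31·3 + 6·2 + 24·0 + 37·0 + 52·3 = 287
Lena: 13·3 + 11·1 + 31·2 + 6·3 + 24·2 + 37·3 + 52·1 = 341
Aisha: 13·0 + 11·2 + 31·0 + 6·1 + 24·3 + 37·1 + 52·2 = 241
Marcus: 13·1 + 11·3 + 31·1 + 6·0 + 24·1 + 37·2 + 52·0 = 175
Lena has the highest Borda score (341).

Lena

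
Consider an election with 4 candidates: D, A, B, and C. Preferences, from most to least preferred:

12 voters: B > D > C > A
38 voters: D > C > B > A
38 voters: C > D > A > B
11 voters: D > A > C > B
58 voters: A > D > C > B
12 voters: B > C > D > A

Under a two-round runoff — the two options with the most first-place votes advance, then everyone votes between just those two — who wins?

D

Round 1 first-place votes: D 49, A 58, B 24, C 38.
A and D advance.
Runoff: A is preferred to D by 58 voters; D by 111.
D wins the runoff.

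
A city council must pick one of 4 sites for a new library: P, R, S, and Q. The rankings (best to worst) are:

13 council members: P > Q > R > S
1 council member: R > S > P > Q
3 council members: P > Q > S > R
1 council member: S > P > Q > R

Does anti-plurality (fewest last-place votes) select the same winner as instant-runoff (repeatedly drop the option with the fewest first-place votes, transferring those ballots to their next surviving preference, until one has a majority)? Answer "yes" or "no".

yes

Anti-plurality — last-place votes: P 0, R 4, S 13, Q 1. Winner: P.
Instant-runoff — R1 P 16, R 1, S 1, Q 0 (P winner). Winner: P.
The two methods agree.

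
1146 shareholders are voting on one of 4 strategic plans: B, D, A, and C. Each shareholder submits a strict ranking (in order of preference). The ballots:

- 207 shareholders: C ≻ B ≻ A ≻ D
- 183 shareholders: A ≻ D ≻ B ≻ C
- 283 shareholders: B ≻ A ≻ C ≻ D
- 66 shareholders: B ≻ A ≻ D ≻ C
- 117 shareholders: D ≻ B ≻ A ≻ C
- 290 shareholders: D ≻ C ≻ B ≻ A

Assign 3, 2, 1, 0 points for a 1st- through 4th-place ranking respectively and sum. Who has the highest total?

B

B: 207·2 + 183·1 + 283·3 + 66·3 + 117·2 + 290·1 = 2168
D: 207·0 + 183·2 + 283·0 + 66·1 + 117·3 + 290·3 = 1653
A: 207·1 + 183·3 + 283·2 + 66·2 + 117·1 + 290·0 = 1571
C: 207·3 + 183·0 + 283·1 + 66·0 + 117·0 + 290·2 = 1484
B has the highest Borda score (2168).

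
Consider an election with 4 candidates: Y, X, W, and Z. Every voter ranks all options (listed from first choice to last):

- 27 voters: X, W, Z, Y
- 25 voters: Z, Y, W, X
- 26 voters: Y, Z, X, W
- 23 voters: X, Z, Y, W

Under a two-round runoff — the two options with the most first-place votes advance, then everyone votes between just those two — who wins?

Round 1 first-place votes: Y 26, X 50, W 0, Z 25.
X and Y advance.
Runoff: X is preferred to Y by 50 voters; Y by 51.
Y wins the runoff.

Y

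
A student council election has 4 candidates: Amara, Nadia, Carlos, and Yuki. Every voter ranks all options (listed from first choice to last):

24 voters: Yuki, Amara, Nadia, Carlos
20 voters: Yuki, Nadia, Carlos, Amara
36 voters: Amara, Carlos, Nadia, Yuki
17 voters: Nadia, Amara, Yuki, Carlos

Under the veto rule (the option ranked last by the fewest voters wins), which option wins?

Last-place votes: Amara 20, Nadia 0, Carlos 41, Yuki 36.
Nadia is ranked last by the fewest voters, so Nadia wins.

Nadia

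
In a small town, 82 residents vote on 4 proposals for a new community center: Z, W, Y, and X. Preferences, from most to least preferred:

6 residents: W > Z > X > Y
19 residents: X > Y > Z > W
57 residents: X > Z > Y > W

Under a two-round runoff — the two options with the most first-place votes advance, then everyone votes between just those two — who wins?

Round 1 first-place votes: Z 0, W 6, Y 0, X 76.
X and W advance.
Runoff: X is preferred to W by 76 voters; W by 6.
X wins the runoff.

X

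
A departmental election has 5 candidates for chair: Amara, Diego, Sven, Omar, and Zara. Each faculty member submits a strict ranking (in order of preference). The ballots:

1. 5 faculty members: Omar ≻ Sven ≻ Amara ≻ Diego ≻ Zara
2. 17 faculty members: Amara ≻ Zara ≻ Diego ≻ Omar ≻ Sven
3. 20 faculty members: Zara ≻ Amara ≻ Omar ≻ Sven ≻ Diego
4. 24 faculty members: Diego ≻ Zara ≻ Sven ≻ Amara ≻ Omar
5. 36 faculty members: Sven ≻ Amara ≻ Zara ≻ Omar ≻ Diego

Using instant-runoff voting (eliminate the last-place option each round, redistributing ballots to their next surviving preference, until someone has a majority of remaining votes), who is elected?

Zara

Round 1: Amara 17, Diego 24, Sven 36, Omar 5, Zara 20. Eliminate Omar.
Round 2: Amara 17, Diego 24, Sven 41, Zara 20. Eliminate Amara.
Round 3: Diego 24, Sven 41, Zara 37. Eliminate Diego.
Round 4: Sven 41, Zara 61. Zara has a majority.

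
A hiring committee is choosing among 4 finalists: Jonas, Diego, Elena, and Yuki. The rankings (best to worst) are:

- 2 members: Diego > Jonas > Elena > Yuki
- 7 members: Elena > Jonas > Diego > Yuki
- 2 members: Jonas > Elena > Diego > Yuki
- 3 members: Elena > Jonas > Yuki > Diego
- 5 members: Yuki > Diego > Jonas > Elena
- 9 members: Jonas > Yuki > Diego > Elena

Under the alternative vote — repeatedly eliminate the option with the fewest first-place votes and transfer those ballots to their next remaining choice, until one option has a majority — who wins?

Round 1: Jonas 11, Diego 2, Elena 10, Yuki 5. Eliminate Diego.
Round 2: Jonas 13, Elena 10, Yuki 5. Eliminate Yuki.
Round 3: Jonas 18, Elena 10. Jonas has a majority.

Jonas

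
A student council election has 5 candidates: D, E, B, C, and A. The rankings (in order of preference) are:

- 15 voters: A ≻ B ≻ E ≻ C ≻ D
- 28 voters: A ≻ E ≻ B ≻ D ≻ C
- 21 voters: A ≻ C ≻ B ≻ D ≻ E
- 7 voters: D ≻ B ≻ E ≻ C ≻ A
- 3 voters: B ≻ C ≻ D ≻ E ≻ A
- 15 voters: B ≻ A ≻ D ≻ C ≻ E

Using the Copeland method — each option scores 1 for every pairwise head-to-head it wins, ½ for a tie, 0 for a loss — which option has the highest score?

A

D: beats E and C; loses to B and A → score 2.
E: beats C; loses to D, B, and A → score 1.
B: beats D, E, and C; loses to A → score 3.
C: loses to D, E, B, and A → score 0.
A: beats D, E, B, and C → score 4.
A has the best pairwise record.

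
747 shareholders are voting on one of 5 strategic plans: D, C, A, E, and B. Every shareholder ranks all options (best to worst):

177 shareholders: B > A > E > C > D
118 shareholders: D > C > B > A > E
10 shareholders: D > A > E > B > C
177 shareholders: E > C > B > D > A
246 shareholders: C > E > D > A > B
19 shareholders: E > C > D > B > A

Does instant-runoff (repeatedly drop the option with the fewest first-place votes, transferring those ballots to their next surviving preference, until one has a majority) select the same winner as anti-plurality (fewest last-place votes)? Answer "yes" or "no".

no

Instant-runoff — R1 D 128, C 246, A 0, E 196, B 177 (A out); R2 D 128, C 246, E 196, B 177 (D out); R3 C 364, E 206, B 177 (B out); R4 C 364, E 383 (E winner). Winner: E.
Anti-plurality — last-place votes: D 177, C 10, A 196, E 118, B 246. Winner: C.
The two methods disagree.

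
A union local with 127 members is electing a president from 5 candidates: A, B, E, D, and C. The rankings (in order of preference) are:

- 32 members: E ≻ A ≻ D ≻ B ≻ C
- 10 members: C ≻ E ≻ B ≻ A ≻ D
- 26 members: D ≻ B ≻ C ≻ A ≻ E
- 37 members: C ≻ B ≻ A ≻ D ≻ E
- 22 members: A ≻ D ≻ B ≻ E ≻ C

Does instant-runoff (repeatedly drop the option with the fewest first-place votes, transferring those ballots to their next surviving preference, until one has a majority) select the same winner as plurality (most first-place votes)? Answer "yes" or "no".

Instant-runoff — R1 A 22, B 0, E 32, D 26, C 47 (B out); R2 A 22, E 32, D 26, C 47 (A out); R3 E 32, D 48, C 47 (E out); R4 D 80, C 47 (D winner). Winner: D.
Plurality — first-place votes: A 22, B 0, E 32, D 26, C 47. Winner: C.
The two methods disagree.

no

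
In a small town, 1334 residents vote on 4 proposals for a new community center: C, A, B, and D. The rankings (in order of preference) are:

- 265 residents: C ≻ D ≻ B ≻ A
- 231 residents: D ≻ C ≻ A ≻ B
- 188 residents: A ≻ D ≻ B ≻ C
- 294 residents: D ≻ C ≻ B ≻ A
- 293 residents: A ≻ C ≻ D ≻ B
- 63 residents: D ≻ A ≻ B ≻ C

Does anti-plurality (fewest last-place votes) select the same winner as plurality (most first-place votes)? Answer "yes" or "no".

yes

Anti-plurality — last-place votes: C 251, A 559, B 524, D 0. Winner: D.
Plurality — first-place votes: C 265, A 481, B 0, D 588. Winner: D.
The two methods agree.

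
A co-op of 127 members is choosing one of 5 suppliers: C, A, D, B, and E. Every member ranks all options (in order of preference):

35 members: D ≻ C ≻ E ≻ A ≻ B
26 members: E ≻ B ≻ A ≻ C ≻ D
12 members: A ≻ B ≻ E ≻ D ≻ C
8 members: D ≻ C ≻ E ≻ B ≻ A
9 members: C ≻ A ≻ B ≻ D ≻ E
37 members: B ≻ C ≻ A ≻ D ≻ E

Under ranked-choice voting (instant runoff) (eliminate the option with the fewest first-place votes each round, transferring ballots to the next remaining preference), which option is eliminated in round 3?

Round 1: C 9, A 12, D 43, B 37, E 26. Eliminate C.
Round 2: A 21, D 43, B 37, E 26. Eliminate A.
Round 3: D 43, B 58, E 26. Eliminate E.

E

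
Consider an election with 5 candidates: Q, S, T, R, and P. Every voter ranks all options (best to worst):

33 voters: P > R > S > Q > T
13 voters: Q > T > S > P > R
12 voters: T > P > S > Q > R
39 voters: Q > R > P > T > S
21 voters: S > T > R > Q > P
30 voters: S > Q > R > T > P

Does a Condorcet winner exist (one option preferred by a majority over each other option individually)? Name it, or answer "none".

Checking pairwise contests:
S beats Q 96–52.
P beats S 84–64.
Q beats T 115–33.
Q beats R 94–54.
Q beats P 103–45.
Every option loses at least one head-to-head, so there is no Condorcet winner.

none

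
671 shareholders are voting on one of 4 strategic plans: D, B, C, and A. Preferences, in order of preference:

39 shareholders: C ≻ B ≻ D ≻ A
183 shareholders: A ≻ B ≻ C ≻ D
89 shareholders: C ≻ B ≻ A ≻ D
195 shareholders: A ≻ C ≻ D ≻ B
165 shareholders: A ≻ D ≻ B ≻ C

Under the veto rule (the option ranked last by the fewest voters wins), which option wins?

A

Last-place votes: D 272, B 195, C 165, A 39.
A is ranked last by the fewest voters, so A wins.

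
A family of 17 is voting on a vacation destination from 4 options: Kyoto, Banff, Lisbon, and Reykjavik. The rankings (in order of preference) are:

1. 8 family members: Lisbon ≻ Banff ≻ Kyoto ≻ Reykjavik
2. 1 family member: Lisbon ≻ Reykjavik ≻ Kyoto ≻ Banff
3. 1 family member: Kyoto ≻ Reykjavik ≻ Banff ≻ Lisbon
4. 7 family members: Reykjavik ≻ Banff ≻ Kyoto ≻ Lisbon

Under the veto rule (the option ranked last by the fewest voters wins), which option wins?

Kyoto

Last-place votes: Kyoto 0, Banff 1, Lisbon 8, Reykjavik 8.
Kyoto is ranked last by the fewest voters, so Kyoto wins.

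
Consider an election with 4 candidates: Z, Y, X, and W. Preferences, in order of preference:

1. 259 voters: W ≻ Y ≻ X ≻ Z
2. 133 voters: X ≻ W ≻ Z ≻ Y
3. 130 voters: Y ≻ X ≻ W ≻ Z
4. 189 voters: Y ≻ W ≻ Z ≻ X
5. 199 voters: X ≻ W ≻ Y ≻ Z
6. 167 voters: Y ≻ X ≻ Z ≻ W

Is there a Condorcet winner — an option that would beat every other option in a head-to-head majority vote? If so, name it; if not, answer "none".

Checking pairwise contests:
Y beats Z 944–133.
W beats Y 591–486.
Y beats X 745–332.
X beats W 629–448.
Every option loses at least one head-to-head, so there is no Condorcet winner.

none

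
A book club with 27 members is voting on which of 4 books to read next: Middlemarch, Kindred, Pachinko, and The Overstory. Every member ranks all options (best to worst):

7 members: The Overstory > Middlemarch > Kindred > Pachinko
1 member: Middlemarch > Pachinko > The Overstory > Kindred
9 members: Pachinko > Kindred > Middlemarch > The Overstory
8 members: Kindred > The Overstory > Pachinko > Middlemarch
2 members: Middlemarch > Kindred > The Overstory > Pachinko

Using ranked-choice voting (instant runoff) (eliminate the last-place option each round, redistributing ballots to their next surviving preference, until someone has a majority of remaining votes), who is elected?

Round 1: Middlemarch 3, Kindred 8, Pachinko 9, The Overstory 7. Eliminate Middlemarch.
Round 2: Kindred 10, Pachinko 10, The Overstory 7. Eliminate The Overstory.
Round 3: Kindred 17, Pachinko 10. Kindred has a majority.

Kindred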